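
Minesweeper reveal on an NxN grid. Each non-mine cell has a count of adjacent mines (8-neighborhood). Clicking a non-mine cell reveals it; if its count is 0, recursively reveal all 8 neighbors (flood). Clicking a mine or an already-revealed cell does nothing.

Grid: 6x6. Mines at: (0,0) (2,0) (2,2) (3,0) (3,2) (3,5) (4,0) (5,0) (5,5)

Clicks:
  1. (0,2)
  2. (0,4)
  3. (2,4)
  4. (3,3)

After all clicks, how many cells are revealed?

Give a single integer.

Answer: 14

Derivation:
Click 1 (0,2) count=0: revealed 13 new [(0,1) (0,2) (0,3) (0,4) (0,5) (1,1) (1,2) (1,3) (1,4) (1,5) (2,3) (2,4) (2,5)] -> total=13
Click 2 (0,4) count=0: revealed 0 new [(none)] -> total=13
Click 3 (2,4) count=1: revealed 0 new [(none)] -> total=13
Click 4 (3,3) count=2: revealed 1 new [(3,3)] -> total=14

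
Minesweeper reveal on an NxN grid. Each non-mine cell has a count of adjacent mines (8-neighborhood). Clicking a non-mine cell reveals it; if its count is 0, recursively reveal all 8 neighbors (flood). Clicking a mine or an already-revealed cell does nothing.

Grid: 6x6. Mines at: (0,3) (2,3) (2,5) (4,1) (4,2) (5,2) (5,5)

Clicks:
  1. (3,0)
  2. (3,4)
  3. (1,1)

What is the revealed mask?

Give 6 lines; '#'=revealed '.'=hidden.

Answer: ###...
###...
###...
###.#.
......
......

Derivation:
Click 1 (3,0) count=1: revealed 1 new [(3,0)] -> total=1
Click 2 (3,4) count=2: revealed 1 new [(3,4)] -> total=2
Click 3 (1,1) count=0: revealed 11 new [(0,0) (0,1) (0,2) (1,0) (1,1) (1,2) (2,0) (2,1) (2,2) (3,1) (3,2)] -> total=13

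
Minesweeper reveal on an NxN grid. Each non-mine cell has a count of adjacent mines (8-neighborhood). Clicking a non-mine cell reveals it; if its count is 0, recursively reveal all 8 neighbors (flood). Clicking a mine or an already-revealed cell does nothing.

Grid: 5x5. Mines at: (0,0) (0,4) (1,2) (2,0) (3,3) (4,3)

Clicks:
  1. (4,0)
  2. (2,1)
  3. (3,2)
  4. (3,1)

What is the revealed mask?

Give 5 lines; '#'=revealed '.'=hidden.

Click 1 (4,0) count=0: revealed 6 new [(3,0) (3,1) (3,2) (4,0) (4,1) (4,2)] -> total=6
Click 2 (2,1) count=2: revealed 1 new [(2,1)] -> total=7
Click 3 (3,2) count=2: revealed 0 new [(none)] -> total=7
Click 4 (3,1) count=1: revealed 0 new [(none)] -> total=7

Answer: .....
.....
.#...
###..
###..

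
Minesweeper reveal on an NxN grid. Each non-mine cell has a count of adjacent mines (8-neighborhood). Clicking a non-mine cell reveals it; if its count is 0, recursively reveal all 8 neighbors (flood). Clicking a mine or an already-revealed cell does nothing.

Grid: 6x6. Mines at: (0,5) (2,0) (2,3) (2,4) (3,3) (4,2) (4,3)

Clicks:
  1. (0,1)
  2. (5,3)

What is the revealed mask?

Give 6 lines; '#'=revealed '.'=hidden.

Answer: #####.
#####.
......
......
......
...#..

Derivation:
Click 1 (0,1) count=0: revealed 10 new [(0,0) (0,1) (0,2) (0,3) (0,4) (1,0) (1,1) (1,2) (1,3) (1,4)] -> total=10
Click 2 (5,3) count=2: revealed 1 new [(5,3)] -> total=11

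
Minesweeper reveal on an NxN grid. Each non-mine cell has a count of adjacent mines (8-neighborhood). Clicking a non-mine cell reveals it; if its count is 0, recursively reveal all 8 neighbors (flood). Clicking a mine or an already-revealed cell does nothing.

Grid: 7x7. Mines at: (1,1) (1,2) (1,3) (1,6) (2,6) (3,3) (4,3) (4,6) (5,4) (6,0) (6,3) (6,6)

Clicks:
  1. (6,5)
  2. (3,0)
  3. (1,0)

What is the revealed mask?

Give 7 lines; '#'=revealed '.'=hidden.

Click 1 (6,5) count=2: revealed 1 new [(6,5)] -> total=1
Click 2 (3,0) count=0: revealed 12 new [(2,0) (2,1) (2,2) (3,0) (3,1) (3,2) (4,0) (4,1) (4,2) (5,0) (5,1) (5,2)] -> total=13
Click 3 (1,0) count=1: revealed 1 new [(1,0)] -> total=14

Answer: .......
#......
###....
###....
###....
###....
.....#.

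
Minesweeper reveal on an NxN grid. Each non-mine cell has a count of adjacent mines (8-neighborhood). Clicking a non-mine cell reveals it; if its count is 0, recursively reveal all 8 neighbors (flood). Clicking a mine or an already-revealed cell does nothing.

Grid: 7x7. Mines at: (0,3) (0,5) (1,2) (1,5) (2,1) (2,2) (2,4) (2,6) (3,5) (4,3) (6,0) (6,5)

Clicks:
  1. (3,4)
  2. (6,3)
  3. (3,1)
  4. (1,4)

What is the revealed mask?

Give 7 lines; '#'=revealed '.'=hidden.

Answer: .......
....#..
.......
.#..#..
.......
.####..
.####..

Derivation:
Click 1 (3,4) count=3: revealed 1 new [(3,4)] -> total=1
Click 2 (6,3) count=0: revealed 8 new [(5,1) (5,2) (5,3) (5,4) (6,1) (6,2) (6,3) (6,4)] -> total=9
Click 3 (3,1) count=2: revealed 1 new [(3,1)] -> total=10
Click 4 (1,4) count=4: revealed 1 new [(1,4)] -> total=11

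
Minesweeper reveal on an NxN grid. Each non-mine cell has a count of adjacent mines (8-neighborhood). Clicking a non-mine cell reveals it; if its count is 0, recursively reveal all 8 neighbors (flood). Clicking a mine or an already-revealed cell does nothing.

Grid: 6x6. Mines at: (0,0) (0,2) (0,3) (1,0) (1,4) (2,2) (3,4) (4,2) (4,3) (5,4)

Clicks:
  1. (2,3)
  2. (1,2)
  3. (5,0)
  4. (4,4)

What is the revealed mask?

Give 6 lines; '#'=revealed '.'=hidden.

Click 1 (2,3) count=3: revealed 1 new [(2,3)] -> total=1
Click 2 (1,2) count=3: revealed 1 new [(1,2)] -> total=2
Click 3 (5,0) count=0: revealed 8 new [(2,0) (2,1) (3,0) (3,1) (4,0) (4,1) (5,0) (5,1)] -> total=10
Click 4 (4,4) count=3: revealed 1 new [(4,4)] -> total=11

Answer: ......
..#...
##.#..
##....
##..#.
##....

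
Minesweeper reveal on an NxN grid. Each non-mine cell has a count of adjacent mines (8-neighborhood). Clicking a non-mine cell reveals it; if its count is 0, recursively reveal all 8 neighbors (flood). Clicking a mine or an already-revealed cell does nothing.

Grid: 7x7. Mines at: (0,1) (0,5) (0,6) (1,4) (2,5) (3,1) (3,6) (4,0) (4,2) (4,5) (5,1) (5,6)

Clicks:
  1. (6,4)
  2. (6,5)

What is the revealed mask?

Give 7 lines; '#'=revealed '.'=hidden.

Click 1 (6,4) count=0: revealed 8 new [(5,2) (5,3) (5,4) (5,5) (6,2) (6,3) (6,4) (6,5)] -> total=8
Click 2 (6,5) count=1: revealed 0 new [(none)] -> total=8

Answer: .......
.......
.......
.......
.......
..####.
..####.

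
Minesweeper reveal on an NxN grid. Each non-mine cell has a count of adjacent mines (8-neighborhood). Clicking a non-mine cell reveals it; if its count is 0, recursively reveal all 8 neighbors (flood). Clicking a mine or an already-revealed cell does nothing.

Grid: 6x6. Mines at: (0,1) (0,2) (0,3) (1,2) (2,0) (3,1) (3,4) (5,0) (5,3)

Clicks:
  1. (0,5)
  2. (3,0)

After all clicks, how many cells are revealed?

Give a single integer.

Click 1 (0,5) count=0: revealed 6 new [(0,4) (0,5) (1,4) (1,5) (2,4) (2,5)] -> total=6
Click 2 (3,0) count=2: revealed 1 new [(3,0)] -> total=7

Answer: 7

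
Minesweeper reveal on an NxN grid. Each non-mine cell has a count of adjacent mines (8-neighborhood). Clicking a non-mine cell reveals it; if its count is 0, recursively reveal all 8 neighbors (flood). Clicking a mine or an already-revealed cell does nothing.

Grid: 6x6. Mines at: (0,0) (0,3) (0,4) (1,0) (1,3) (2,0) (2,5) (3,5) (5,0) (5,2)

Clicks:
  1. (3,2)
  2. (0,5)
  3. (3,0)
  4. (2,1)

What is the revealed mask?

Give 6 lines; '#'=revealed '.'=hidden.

Click 1 (3,2) count=0: revealed 12 new [(2,1) (2,2) (2,3) (2,4) (3,1) (3,2) (3,3) (3,4) (4,1) (4,2) (4,3) (4,4)] -> total=12
Click 2 (0,5) count=1: revealed 1 new [(0,5)] -> total=13
Click 3 (3,0) count=1: revealed 1 new [(3,0)] -> total=14
Click 4 (2,1) count=2: revealed 0 new [(none)] -> total=14

Answer: .....#
......
.####.
#####.
.####.
......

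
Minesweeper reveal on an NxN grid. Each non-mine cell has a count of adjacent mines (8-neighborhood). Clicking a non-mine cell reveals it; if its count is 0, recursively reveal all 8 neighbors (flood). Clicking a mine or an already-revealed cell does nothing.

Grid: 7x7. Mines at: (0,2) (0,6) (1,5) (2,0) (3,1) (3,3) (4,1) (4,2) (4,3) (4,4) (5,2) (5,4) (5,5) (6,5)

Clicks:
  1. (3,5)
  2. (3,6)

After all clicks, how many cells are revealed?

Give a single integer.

Click 1 (3,5) count=1: revealed 1 new [(3,5)] -> total=1
Click 2 (3,6) count=0: revealed 5 new [(2,5) (2,6) (3,6) (4,5) (4,6)] -> total=6

Answer: 6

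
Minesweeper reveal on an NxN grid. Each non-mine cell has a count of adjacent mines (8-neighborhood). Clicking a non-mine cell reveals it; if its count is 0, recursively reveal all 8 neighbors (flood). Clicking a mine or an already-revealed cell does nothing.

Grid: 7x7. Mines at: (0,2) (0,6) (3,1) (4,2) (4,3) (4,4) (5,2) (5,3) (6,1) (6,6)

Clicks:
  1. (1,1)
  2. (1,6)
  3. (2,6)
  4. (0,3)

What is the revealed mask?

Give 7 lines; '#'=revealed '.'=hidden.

Click 1 (1,1) count=1: revealed 1 new [(1,1)] -> total=1
Click 2 (1,6) count=1: revealed 1 new [(1,6)] -> total=2
Click 3 (2,6) count=0: revealed 21 new [(0,3) (0,4) (0,5) (1,2) (1,3) (1,4) (1,5) (2,2) (2,3) (2,4) (2,5) (2,6) (3,2) (3,3) (3,4) (3,5) (3,6) (4,5) (4,6) (5,5) (5,6)] -> total=23
Click 4 (0,3) count=1: revealed 0 new [(none)] -> total=23

Answer: ...###.
.######
..#####
..#####
.....##
.....##
.......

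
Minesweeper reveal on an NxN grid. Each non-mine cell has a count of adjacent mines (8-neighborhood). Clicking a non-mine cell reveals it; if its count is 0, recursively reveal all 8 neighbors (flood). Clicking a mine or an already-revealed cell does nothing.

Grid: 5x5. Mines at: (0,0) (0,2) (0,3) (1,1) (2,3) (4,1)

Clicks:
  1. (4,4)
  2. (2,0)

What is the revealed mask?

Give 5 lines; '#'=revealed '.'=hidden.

Answer: .....
.....
#....
..###
..###

Derivation:
Click 1 (4,4) count=0: revealed 6 new [(3,2) (3,3) (3,4) (4,2) (4,3) (4,4)] -> total=6
Click 2 (2,0) count=1: revealed 1 new [(2,0)] -> total=7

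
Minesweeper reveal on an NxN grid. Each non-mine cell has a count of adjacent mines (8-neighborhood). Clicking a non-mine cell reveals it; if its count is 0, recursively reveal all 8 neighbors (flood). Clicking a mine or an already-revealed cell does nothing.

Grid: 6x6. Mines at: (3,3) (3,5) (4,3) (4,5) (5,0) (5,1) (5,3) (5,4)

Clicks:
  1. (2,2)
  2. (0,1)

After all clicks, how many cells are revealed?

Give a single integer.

Click 1 (2,2) count=1: revealed 1 new [(2,2)] -> total=1
Click 2 (0,1) count=0: revealed 23 new [(0,0) (0,1) (0,2) (0,3) (0,4) (0,5) (1,0) (1,1) (1,2) (1,3) (1,4) (1,5) (2,0) (2,1) (2,3) (2,4) (2,5) (3,0) (3,1) (3,2) (4,0) (4,1) (4,2)] -> total=24

Answer: 24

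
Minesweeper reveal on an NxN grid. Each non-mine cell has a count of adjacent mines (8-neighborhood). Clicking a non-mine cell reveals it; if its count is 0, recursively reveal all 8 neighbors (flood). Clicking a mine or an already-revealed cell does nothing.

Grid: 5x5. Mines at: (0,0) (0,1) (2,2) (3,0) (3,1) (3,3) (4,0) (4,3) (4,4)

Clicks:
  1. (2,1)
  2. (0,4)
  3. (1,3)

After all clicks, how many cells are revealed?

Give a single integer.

Click 1 (2,1) count=3: revealed 1 new [(2,1)] -> total=1
Click 2 (0,4) count=0: revealed 8 new [(0,2) (0,3) (0,4) (1,2) (1,3) (1,4) (2,3) (2,4)] -> total=9
Click 3 (1,3) count=1: revealed 0 new [(none)] -> total=9

Answer: 9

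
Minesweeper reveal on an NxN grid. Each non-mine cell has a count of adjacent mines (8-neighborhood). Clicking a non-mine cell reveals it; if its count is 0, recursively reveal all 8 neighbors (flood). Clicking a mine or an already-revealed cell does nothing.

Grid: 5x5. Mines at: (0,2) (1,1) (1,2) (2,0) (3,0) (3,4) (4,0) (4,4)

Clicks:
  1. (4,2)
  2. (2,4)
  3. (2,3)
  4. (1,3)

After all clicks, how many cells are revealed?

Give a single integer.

Answer: 11

Derivation:
Click 1 (4,2) count=0: revealed 9 new [(2,1) (2,2) (2,3) (3,1) (3,2) (3,3) (4,1) (4,2) (4,3)] -> total=9
Click 2 (2,4) count=1: revealed 1 new [(2,4)] -> total=10
Click 3 (2,3) count=2: revealed 0 new [(none)] -> total=10
Click 4 (1,3) count=2: revealed 1 new [(1,3)] -> total=11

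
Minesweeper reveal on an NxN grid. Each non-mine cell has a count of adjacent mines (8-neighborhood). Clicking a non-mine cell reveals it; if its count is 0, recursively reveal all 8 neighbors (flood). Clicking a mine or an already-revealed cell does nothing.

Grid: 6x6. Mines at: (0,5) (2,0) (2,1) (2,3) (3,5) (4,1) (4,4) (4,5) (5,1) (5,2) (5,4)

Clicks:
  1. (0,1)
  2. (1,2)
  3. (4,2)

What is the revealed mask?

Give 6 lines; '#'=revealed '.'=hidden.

Click 1 (0,1) count=0: revealed 10 new [(0,0) (0,1) (0,2) (0,3) (0,4) (1,0) (1,1) (1,2) (1,3) (1,4)] -> total=10
Click 2 (1,2) count=2: revealed 0 new [(none)] -> total=10
Click 3 (4,2) count=3: revealed 1 new [(4,2)] -> total=11

Answer: #####.
#####.
......
......
..#...
......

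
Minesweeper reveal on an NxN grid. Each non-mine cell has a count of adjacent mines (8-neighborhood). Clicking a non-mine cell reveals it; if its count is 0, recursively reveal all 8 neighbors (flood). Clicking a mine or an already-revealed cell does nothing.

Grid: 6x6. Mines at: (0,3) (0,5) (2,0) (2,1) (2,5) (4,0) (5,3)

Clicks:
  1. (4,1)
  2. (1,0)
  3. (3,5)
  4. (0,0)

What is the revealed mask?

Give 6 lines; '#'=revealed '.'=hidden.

Click 1 (4,1) count=1: revealed 1 new [(4,1)] -> total=1
Click 2 (1,0) count=2: revealed 1 new [(1,0)] -> total=2
Click 3 (3,5) count=1: revealed 1 new [(3,5)] -> total=3
Click 4 (0,0) count=0: revealed 5 new [(0,0) (0,1) (0,2) (1,1) (1,2)] -> total=8

Answer: ###...
###...
......
.....#
.#....
......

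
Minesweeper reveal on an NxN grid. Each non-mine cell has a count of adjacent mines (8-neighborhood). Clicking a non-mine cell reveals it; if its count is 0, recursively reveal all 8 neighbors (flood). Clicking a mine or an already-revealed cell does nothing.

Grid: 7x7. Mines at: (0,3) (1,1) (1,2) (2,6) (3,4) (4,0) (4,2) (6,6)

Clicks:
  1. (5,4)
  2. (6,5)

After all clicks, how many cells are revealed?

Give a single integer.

Click 1 (5,4) count=0: revealed 15 new [(4,3) (4,4) (4,5) (5,0) (5,1) (5,2) (5,3) (5,4) (5,5) (6,0) (6,1) (6,2) (6,3) (6,4) (6,5)] -> total=15
Click 2 (6,5) count=1: revealed 0 new [(none)] -> total=15

Answer: 15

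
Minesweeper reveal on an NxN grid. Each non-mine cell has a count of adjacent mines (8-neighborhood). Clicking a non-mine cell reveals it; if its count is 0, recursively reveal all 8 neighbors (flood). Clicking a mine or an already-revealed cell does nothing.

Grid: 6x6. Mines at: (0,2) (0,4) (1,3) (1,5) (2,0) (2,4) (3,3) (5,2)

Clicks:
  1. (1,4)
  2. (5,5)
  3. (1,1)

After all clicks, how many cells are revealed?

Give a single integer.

Answer: 10

Derivation:
Click 1 (1,4) count=4: revealed 1 new [(1,4)] -> total=1
Click 2 (5,5) count=0: revealed 8 new [(3,4) (3,5) (4,3) (4,4) (4,5) (5,3) (5,4) (5,5)] -> total=9
Click 3 (1,1) count=2: revealed 1 new [(1,1)] -> total=10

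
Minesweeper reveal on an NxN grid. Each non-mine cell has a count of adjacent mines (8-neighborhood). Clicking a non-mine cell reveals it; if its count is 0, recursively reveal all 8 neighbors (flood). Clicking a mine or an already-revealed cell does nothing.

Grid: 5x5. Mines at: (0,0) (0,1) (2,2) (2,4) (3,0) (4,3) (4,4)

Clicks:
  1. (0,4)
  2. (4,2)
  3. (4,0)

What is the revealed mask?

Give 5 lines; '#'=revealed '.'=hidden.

Click 1 (0,4) count=0: revealed 6 new [(0,2) (0,3) (0,4) (1,2) (1,3) (1,4)] -> total=6
Click 2 (4,2) count=1: revealed 1 new [(4,2)] -> total=7
Click 3 (4,0) count=1: revealed 1 new [(4,0)] -> total=8

Answer: ..###
..###
.....
.....
#.#..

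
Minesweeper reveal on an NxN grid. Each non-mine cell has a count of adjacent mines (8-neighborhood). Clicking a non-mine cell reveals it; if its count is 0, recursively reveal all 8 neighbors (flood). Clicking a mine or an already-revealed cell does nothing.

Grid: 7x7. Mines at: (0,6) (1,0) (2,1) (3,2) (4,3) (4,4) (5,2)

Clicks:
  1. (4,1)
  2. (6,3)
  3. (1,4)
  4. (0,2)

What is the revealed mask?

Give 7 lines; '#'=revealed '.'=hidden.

Click 1 (4,1) count=2: revealed 1 new [(4,1)] -> total=1
Click 2 (6,3) count=1: revealed 1 new [(6,3)] -> total=2
Click 3 (1,4) count=0: revealed 29 new [(0,1) (0,2) (0,3) (0,4) (0,5) (1,1) (1,2) (1,3) (1,4) (1,5) (1,6) (2,2) (2,3) (2,4) (2,5) (2,6) (3,3) (3,4) (3,5) (3,6) (4,5) (4,6) (5,3) (5,4) (5,5) (5,6) (6,4) (6,5) (6,6)] -> total=31
Click 4 (0,2) count=0: revealed 0 new [(none)] -> total=31

Answer: .#####.
.######
..#####
...####
.#...##
...####
...####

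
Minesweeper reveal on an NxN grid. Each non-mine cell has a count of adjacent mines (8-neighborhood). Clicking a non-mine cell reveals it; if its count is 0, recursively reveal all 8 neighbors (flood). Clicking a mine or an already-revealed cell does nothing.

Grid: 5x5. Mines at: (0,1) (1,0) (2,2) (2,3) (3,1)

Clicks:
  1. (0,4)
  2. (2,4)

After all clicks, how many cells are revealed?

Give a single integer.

Answer: 7

Derivation:
Click 1 (0,4) count=0: revealed 6 new [(0,2) (0,3) (0,4) (1,2) (1,3) (1,4)] -> total=6
Click 2 (2,4) count=1: revealed 1 new [(2,4)] -> total=7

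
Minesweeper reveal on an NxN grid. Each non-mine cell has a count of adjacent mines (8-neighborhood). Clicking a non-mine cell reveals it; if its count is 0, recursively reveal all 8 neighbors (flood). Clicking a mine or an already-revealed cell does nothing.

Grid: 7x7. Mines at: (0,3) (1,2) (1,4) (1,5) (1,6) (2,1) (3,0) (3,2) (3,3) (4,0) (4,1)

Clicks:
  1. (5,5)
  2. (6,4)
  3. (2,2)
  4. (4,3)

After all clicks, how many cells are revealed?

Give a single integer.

Answer: 26

Derivation:
Click 1 (5,5) count=0: revealed 25 new [(2,4) (2,5) (2,6) (3,4) (3,5) (3,6) (4,2) (4,3) (4,4) (4,5) (4,6) (5,0) (5,1) (5,2) (5,3) (5,4) (5,5) (5,6) (6,0) (6,1) (6,2) (6,3) (6,4) (6,5) (6,6)] -> total=25
Click 2 (6,4) count=0: revealed 0 new [(none)] -> total=25
Click 3 (2,2) count=4: revealed 1 new [(2,2)] -> total=26
Click 4 (4,3) count=2: revealed 0 new [(none)] -> total=26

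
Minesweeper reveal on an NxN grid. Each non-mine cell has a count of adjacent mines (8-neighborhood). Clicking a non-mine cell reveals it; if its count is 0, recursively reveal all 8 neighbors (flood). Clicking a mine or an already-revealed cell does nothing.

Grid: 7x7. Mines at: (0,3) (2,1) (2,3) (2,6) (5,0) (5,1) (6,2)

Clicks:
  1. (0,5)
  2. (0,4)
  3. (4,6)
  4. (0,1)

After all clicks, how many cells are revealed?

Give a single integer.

Answer: 31

Derivation:
Click 1 (0,5) count=0: revealed 6 new [(0,4) (0,5) (0,6) (1,4) (1,5) (1,6)] -> total=6
Click 2 (0,4) count=1: revealed 0 new [(none)] -> total=6
Click 3 (4,6) count=0: revealed 19 new [(3,2) (3,3) (3,4) (3,5) (3,6) (4,2) (4,3) (4,4) (4,5) (4,6) (5,2) (5,3) (5,4) (5,5) (5,6) (6,3) (6,4) (6,5) (6,6)] -> total=25
Click 4 (0,1) count=0: revealed 6 new [(0,0) (0,1) (0,2) (1,0) (1,1) (1,2)] -> total=31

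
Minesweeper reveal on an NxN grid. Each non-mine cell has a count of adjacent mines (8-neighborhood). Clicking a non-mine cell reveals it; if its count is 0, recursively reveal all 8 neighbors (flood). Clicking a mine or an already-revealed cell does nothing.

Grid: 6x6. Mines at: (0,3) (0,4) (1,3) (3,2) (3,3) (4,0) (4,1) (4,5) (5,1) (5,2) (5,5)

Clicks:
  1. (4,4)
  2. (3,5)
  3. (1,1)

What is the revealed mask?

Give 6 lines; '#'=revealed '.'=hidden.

Answer: ###...
###...
###...
##...#
....#.
......

Derivation:
Click 1 (4,4) count=3: revealed 1 new [(4,4)] -> total=1
Click 2 (3,5) count=1: revealed 1 new [(3,5)] -> total=2
Click 3 (1,1) count=0: revealed 11 new [(0,0) (0,1) (0,2) (1,0) (1,1) (1,2) (2,0) (2,1) (2,2) (3,0) (3,1)] -> total=13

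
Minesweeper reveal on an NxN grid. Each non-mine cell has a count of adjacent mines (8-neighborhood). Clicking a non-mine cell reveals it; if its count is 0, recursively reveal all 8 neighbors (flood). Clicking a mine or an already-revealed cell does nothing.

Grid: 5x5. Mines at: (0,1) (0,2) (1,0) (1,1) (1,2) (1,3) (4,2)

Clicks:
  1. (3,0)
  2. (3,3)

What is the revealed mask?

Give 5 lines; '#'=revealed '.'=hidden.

Answer: .....
.....
##...
##.#.
##...

Derivation:
Click 1 (3,0) count=0: revealed 6 new [(2,0) (2,1) (3,0) (3,1) (4,0) (4,1)] -> total=6
Click 2 (3,3) count=1: revealed 1 new [(3,3)] -> total=7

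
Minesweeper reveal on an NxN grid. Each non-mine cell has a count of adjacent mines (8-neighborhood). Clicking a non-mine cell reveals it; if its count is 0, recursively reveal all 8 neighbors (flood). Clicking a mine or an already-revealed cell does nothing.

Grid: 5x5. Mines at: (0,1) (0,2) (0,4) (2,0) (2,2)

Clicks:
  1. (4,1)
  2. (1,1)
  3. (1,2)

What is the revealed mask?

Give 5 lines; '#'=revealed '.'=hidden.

Click 1 (4,1) count=0: revealed 14 new [(1,3) (1,4) (2,3) (2,4) (3,0) (3,1) (3,2) (3,3) (3,4) (4,0) (4,1) (4,2) (4,3) (4,4)] -> total=14
Click 2 (1,1) count=4: revealed 1 new [(1,1)] -> total=15
Click 3 (1,2) count=3: revealed 1 new [(1,2)] -> total=16

Answer: .....
.####
...##
#####
#####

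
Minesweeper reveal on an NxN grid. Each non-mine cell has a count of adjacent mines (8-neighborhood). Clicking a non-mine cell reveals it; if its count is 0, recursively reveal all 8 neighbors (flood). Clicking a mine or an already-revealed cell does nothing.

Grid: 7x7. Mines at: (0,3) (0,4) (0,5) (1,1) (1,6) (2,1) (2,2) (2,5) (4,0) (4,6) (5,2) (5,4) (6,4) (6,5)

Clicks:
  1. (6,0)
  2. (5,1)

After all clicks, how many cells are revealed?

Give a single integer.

Click 1 (6,0) count=0: revealed 4 new [(5,0) (5,1) (6,0) (6,1)] -> total=4
Click 2 (5,1) count=2: revealed 0 new [(none)] -> total=4

Answer: 4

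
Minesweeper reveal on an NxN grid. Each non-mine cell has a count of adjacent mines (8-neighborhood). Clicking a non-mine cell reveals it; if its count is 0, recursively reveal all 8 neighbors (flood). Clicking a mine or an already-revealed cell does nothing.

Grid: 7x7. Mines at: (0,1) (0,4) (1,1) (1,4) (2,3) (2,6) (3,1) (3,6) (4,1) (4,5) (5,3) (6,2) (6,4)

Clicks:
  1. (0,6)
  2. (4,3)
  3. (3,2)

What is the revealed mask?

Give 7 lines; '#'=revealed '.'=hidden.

Click 1 (0,6) count=0: revealed 4 new [(0,5) (0,6) (1,5) (1,6)] -> total=4
Click 2 (4,3) count=1: revealed 1 new [(4,3)] -> total=5
Click 3 (3,2) count=3: revealed 1 new [(3,2)] -> total=6

Answer: .....##
.....##
.......
..#....
...#...
.......
.......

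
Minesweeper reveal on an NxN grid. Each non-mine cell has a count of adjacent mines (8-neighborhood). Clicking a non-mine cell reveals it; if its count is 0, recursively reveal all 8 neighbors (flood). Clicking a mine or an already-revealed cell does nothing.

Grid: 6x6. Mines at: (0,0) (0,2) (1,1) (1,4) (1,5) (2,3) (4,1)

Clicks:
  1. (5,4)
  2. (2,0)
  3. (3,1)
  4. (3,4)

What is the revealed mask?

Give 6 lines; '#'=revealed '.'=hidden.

Click 1 (5,4) count=0: revealed 14 new [(2,4) (2,5) (3,2) (3,3) (3,4) (3,5) (4,2) (4,3) (4,4) (4,5) (5,2) (5,3) (5,4) (5,5)] -> total=14
Click 2 (2,0) count=1: revealed 1 new [(2,0)] -> total=15
Click 3 (3,1) count=1: revealed 1 new [(3,1)] -> total=16
Click 4 (3,4) count=1: revealed 0 new [(none)] -> total=16

Answer: ......
......
#...##
.#####
..####
..####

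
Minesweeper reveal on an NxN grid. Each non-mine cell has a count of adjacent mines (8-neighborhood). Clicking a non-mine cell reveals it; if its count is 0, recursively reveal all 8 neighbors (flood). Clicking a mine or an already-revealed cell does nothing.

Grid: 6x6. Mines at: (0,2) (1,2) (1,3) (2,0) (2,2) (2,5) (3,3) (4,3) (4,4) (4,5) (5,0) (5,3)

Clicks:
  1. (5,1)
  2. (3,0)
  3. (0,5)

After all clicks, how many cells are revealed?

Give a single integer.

Click 1 (5,1) count=1: revealed 1 new [(5,1)] -> total=1
Click 2 (3,0) count=1: revealed 1 new [(3,0)] -> total=2
Click 3 (0,5) count=0: revealed 4 new [(0,4) (0,5) (1,4) (1,5)] -> total=6

Answer: 6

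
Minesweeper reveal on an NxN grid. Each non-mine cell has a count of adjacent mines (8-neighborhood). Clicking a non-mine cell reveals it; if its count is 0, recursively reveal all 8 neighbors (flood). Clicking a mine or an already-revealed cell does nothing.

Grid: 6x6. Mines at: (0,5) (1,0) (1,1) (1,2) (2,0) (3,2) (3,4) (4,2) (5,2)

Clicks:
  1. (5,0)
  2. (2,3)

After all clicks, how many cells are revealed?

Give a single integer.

Answer: 7

Derivation:
Click 1 (5,0) count=0: revealed 6 new [(3,0) (3,1) (4,0) (4,1) (5,0) (5,1)] -> total=6
Click 2 (2,3) count=3: revealed 1 new [(2,3)] -> total=7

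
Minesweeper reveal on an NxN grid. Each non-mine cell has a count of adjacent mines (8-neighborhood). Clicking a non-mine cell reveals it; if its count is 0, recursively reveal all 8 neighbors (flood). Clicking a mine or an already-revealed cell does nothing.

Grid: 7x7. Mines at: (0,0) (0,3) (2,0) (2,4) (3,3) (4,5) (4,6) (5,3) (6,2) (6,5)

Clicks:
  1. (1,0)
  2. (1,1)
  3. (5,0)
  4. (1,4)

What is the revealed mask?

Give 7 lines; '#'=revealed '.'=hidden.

Click 1 (1,0) count=2: revealed 1 new [(1,0)] -> total=1
Click 2 (1,1) count=2: revealed 1 new [(1,1)] -> total=2
Click 3 (5,0) count=0: revealed 11 new [(3,0) (3,1) (3,2) (4,0) (4,1) (4,2) (5,0) (5,1) (5,2) (6,0) (6,1)] -> total=13
Click 4 (1,4) count=2: revealed 1 new [(1,4)] -> total=14

Answer: .......
##..#..
.......
###....
###....
###....
##.....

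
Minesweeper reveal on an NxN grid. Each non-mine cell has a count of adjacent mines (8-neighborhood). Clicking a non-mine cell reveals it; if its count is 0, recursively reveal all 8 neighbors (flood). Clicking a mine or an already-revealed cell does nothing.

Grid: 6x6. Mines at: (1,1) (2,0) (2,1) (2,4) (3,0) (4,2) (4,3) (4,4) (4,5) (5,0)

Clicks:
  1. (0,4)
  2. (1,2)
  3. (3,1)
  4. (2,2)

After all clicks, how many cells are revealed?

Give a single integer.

Answer: 10

Derivation:
Click 1 (0,4) count=0: revealed 8 new [(0,2) (0,3) (0,4) (0,5) (1,2) (1,3) (1,4) (1,5)] -> total=8
Click 2 (1,2) count=2: revealed 0 new [(none)] -> total=8
Click 3 (3,1) count=4: revealed 1 new [(3,1)] -> total=9
Click 4 (2,2) count=2: revealed 1 new [(2,2)] -> total=10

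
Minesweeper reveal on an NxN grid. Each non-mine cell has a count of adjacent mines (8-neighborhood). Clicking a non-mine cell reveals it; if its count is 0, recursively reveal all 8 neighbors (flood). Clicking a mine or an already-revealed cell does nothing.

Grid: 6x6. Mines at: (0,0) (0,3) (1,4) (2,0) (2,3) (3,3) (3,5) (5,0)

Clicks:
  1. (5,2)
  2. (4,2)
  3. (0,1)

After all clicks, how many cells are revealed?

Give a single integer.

Click 1 (5,2) count=0: revealed 10 new [(4,1) (4,2) (4,3) (4,4) (4,5) (5,1) (5,2) (5,3) (5,4) (5,5)] -> total=10
Click 2 (4,2) count=1: revealed 0 new [(none)] -> total=10
Click 3 (0,1) count=1: revealed 1 new [(0,1)] -> total=11

Answer: 11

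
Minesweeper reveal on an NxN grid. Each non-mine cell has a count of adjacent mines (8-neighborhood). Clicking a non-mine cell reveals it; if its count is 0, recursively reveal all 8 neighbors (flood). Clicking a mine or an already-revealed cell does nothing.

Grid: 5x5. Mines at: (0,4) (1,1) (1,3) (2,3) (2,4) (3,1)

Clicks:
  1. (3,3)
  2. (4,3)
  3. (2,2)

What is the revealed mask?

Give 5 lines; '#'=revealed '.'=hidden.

Click 1 (3,3) count=2: revealed 1 new [(3,3)] -> total=1
Click 2 (4,3) count=0: revealed 5 new [(3,2) (3,4) (4,2) (4,3) (4,4)] -> total=6
Click 3 (2,2) count=4: revealed 1 new [(2,2)] -> total=7

Answer: .....
.....
..#..
..###
..###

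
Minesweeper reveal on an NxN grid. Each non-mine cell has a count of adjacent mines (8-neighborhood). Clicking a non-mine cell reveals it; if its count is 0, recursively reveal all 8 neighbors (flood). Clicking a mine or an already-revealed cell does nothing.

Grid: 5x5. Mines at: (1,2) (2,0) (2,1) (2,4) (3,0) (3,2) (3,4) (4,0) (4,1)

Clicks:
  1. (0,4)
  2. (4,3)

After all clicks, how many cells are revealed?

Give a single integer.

Click 1 (0,4) count=0: revealed 4 new [(0,3) (0,4) (1,3) (1,4)] -> total=4
Click 2 (4,3) count=2: revealed 1 new [(4,3)] -> total=5

Answer: 5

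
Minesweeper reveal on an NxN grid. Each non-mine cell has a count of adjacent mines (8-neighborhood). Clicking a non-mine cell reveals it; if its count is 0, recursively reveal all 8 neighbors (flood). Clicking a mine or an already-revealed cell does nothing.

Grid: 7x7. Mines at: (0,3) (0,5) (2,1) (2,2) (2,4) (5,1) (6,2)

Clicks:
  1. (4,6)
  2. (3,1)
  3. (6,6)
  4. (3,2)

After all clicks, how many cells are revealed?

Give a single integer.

Answer: 24

Derivation:
Click 1 (4,6) count=0: revealed 23 new [(1,5) (1,6) (2,5) (2,6) (3,2) (3,3) (3,4) (3,5) (3,6) (4,2) (4,3) (4,4) (4,5) (4,6) (5,2) (5,3) (5,4) (5,5) (5,6) (6,3) (6,4) (6,5) (6,6)] -> total=23
Click 2 (3,1) count=2: revealed 1 new [(3,1)] -> total=24
Click 3 (6,6) count=0: revealed 0 new [(none)] -> total=24
Click 4 (3,2) count=2: revealed 0 new [(none)] -> total=24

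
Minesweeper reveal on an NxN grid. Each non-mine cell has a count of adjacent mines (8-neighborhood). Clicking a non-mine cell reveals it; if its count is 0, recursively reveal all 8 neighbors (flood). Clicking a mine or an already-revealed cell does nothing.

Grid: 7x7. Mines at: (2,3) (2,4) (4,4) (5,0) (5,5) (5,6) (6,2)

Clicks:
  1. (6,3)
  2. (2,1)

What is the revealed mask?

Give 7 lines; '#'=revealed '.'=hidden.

Click 1 (6,3) count=1: revealed 1 new [(6,3)] -> total=1
Click 2 (2,1) count=0: revealed 34 new [(0,0) (0,1) (0,2) (0,3) (0,4) (0,5) (0,6) (1,0) (1,1) (1,2) (1,3) (1,4) (1,5) (1,6) (2,0) (2,1) (2,2) (2,5) (2,6) (3,0) (3,1) (3,2) (3,3) (3,5) (3,6) (4,0) (4,1) (4,2) (4,3) (4,5) (4,6) (5,1) (5,2) (5,3)] -> total=35

Answer: #######
#######
###..##
####.##
####.##
.###...
...#...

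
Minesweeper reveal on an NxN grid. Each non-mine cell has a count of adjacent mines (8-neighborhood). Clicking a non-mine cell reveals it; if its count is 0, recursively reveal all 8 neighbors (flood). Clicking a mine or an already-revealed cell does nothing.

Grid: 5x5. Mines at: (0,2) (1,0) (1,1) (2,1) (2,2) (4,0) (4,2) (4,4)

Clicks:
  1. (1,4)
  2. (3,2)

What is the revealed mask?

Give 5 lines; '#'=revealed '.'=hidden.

Click 1 (1,4) count=0: revealed 8 new [(0,3) (0,4) (1,3) (1,4) (2,3) (2,4) (3,3) (3,4)] -> total=8
Click 2 (3,2) count=3: revealed 1 new [(3,2)] -> total=9

Answer: ...##
...##
...##
..###
.....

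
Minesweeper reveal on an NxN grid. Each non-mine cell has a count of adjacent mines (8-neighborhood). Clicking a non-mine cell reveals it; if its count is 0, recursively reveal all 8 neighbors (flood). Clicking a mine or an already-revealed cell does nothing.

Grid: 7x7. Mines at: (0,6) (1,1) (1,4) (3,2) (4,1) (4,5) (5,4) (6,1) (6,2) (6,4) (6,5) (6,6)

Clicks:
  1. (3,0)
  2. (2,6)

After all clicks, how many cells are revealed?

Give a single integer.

Answer: 7

Derivation:
Click 1 (3,0) count=1: revealed 1 new [(3,0)] -> total=1
Click 2 (2,6) count=0: revealed 6 new [(1,5) (1,6) (2,5) (2,6) (3,5) (3,6)] -> total=7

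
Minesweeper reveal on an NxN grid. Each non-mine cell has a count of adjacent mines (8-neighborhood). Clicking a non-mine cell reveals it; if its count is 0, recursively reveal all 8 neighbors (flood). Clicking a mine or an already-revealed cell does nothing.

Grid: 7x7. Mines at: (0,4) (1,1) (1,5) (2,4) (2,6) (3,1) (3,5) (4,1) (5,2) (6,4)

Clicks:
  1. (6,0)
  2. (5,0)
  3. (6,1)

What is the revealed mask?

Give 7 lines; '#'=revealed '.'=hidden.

Click 1 (6,0) count=0: revealed 4 new [(5,0) (5,1) (6,0) (6,1)] -> total=4
Click 2 (5,0) count=1: revealed 0 new [(none)] -> total=4
Click 3 (6,1) count=1: revealed 0 new [(none)] -> total=4

Answer: .......
.......
.......
.......
.......
##.....
##.....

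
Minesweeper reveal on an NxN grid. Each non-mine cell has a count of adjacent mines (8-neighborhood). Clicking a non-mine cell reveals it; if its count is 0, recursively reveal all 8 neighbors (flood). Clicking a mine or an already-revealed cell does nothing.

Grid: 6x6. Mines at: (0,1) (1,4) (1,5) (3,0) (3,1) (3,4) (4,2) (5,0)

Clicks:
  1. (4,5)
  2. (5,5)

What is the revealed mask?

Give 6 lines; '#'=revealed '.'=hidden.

Click 1 (4,5) count=1: revealed 1 new [(4,5)] -> total=1
Click 2 (5,5) count=0: revealed 5 new [(4,3) (4,4) (5,3) (5,4) (5,5)] -> total=6

Answer: ......
......
......
......
...###
...###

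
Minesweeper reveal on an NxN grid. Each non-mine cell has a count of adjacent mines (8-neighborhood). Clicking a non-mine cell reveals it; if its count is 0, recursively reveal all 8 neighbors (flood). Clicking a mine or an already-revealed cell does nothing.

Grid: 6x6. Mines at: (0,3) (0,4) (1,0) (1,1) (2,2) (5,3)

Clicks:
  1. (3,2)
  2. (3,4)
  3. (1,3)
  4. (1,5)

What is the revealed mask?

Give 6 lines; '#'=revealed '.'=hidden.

Click 1 (3,2) count=1: revealed 1 new [(3,2)] -> total=1
Click 2 (3,4) count=0: revealed 14 new [(1,3) (1,4) (1,5) (2,3) (2,4) (2,5) (3,3) (3,4) (3,5) (4,3) (4,4) (4,5) (5,4) (5,5)] -> total=15
Click 3 (1,3) count=3: revealed 0 new [(none)] -> total=15
Click 4 (1,5) count=1: revealed 0 new [(none)] -> total=15

Answer: ......
...###
...###
..####
...###
....##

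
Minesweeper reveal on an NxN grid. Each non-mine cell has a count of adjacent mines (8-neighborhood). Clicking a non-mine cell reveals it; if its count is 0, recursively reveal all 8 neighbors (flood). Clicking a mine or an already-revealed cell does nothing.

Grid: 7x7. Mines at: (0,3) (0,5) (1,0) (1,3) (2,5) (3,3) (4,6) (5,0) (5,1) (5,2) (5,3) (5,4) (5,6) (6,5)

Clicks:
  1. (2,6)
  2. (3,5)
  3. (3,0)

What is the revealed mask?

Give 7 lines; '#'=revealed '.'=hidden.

Answer: .......
.......
###...#
###..#.
###....
.......
.......

Derivation:
Click 1 (2,6) count=1: revealed 1 new [(2,6)] -> total=1
Click 2 (3,5) count=2: revealed 1 new [(3,5)] -> total=2
Click 3 (3,0) count=0: revealed 9 new [(2,0) (2,1) (2,2) (3,0) (3,1) (3,2) (4,0) (4,1) (4,2)] -> total=11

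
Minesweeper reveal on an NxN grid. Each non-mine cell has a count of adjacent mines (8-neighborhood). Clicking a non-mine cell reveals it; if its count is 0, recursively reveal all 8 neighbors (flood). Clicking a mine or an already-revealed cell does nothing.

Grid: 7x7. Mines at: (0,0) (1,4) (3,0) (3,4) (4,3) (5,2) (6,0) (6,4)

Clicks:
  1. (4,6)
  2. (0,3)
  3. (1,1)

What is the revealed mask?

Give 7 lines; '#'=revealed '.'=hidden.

Answer: ...#.##
.#...##
.....##
.....##
.....##
.....##
.....##

Derivation:
Click 1 (4,6) count=0: revealed 14 new [(0,5) (0,6) (1,5) (1,6) (2,5) (2,6) (3,5) (3,6) (4,5) (4,6) (5,5) (5,6) (6,5) (6,6)] -> total=14
Click 2 (0,3) count=1: revealed 1 new [(0,3)] -> total=15
Click 3 (1,1) count=1: revealed 1 new [(1,1)] -> total=16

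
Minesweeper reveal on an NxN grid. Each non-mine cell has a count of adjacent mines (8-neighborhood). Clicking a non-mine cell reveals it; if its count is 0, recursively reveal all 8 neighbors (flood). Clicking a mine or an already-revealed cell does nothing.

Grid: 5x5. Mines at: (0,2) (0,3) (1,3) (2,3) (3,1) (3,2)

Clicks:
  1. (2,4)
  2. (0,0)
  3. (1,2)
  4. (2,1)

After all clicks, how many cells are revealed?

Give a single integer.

Click 1 (2,4) count=2: revealed 1 new [(2,4)] -> total=1
Click 2 (0,0) count=0: revealed 6 new [(0,0) (0,1) (1,0) (1,1) (2,0) (2,1)] -> total=7
Click 3 (1,2) count=4: revealed 1 new [(1,2)] -> total=8
Click 4 (2,1) count=2: revealed 0 new [(none)] -> total=8

Answer: 8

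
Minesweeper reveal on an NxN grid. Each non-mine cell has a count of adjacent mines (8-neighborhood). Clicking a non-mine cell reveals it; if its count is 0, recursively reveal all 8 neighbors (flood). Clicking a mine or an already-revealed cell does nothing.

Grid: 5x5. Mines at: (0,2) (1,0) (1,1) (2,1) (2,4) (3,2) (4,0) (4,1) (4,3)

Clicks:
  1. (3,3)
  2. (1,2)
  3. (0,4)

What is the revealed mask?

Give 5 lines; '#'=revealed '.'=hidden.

Answer: ...##
..###
.....
...#.
.....

Derivation:
Click 1 (3,3) count=3: revealed 1 new [(3,3)] -> total=1
Click 2 (1,2) count=3: revealed 1 new [(1,2)] -> total=2
Click 3 (0,4) count=0: revealed 4 new [(0,3) (0,4) (1,3) (1,4)] -> total=6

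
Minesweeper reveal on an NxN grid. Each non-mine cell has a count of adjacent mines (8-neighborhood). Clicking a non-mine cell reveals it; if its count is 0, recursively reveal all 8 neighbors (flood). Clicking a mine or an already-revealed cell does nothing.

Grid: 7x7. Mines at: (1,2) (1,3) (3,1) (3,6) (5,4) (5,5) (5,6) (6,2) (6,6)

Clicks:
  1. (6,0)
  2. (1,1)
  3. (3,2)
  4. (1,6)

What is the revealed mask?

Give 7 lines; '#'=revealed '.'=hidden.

Click 1 (6,0) count=0: revealed 6 new [(4,0) (4,1) (5,0) (5,1) (6,0) (6,1)] -> total=6
Click 2 (1,1) count=1: revealed 1 new [(1,1)] -> total=7
Click 3 (3,2) count=1: revealed 1 new [(3,2)] -> total=8
Click 4 (1,6) count=0: revealed 9 new [(0,4) (0,5) (0,6) (1,4) (1,5) (1,6) (2,4) (2,5) (2,6)] -> total=17

Answer: ....###
.#..###
....###
..#....
##.....
##.....
##.....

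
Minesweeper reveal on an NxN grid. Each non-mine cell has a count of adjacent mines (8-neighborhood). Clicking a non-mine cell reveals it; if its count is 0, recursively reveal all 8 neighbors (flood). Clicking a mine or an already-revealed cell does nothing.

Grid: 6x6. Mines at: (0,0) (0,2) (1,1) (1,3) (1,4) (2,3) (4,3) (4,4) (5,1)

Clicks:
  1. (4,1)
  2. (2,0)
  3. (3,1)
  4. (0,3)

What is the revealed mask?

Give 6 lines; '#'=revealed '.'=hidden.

Click 1 (4,1) count=1: revealed 1 new [(4,1)] -> total=1
Click 2 (2,0) count=1: revealed 1 new [(2,0)] -> total=2
Click 3 (3,1) count=0: revealed 7 new [(2,1) (2,2) (3,0) (3,1) (3,2) (4,0) (4,2)] -> total=9
Click 4 (0,3) count=3: revealed 1 new [(0,3)] -> total=10

Answer: ...#..
......
###...
###...
###...
......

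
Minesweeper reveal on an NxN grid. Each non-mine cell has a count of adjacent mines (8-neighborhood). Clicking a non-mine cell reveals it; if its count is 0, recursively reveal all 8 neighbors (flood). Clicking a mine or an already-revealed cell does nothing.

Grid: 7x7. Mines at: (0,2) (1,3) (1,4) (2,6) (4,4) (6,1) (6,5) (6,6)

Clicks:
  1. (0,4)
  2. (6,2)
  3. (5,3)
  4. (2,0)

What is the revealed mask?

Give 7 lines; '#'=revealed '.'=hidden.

Click 1 (0,4) count=2: revealed 1 new [(0,4)] -> total=1
Click 2 (6,2) count=1: revealed 1 new [(6,2)] -> total=2
Click 3 (5,3) count=1: revealed 1 new [(5,3)] -> total=3
Click 4 (2,0) count=0: revealed 20 new [(0,0) (0,1) (1,0) (1,1) (1,2) (2,0) (2,1) (2,2) (2,3) (3,0) (3,1) (3,2) (3,3) (4,0) (4,1) (4,2) (4,3) (5,0) (5,1) (5,2)] -> total=23

Answer: ##..#..
###....
####...
####...
####...
####...
..#....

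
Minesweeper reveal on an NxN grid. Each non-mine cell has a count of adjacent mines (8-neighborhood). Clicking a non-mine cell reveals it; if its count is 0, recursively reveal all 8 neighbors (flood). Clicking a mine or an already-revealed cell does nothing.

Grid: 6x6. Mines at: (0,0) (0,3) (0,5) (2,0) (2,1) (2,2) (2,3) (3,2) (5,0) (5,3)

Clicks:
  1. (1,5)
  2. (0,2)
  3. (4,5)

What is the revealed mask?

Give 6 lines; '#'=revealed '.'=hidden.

Click 1 (1,5) count=1: revealed 1 new [(1,5)] -> total=1
Click 2 (0,2) count=1: revealed 1 new [(0,2)] -> total=2
Click 3 (4,5) count=0: revealed 9 new [(1,4) (2,4) (2,5) (3,4) (3,5) (4,4) (4,5) (5,4) (5,5)] -> total=11

Answer: ..#...
....##
....##
....##
....##
....##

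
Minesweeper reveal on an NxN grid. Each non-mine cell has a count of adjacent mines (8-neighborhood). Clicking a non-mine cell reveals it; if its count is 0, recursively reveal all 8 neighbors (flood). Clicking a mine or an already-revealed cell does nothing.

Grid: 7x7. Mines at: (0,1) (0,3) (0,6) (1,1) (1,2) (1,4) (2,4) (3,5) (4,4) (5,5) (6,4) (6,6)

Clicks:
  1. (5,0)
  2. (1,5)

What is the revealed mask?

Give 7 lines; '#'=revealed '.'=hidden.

Click 1 (5,0) count=0: revealed 20 new [(2,0) (2,1) (2,2) (2,3) (3,0) (3,1) (3,2) (3,3) (4,0) (4,1) (4,2) (4,3) (5,0) (5,1) (5,2) (5,3) (6,0) (6,1) (6,2) (6,3)] -> total=20
Click 2 (1,5) count=3: revealed 1 new [(1,5)] -> total=21

Answer: .......
.....#.
####...
####...
####...
####...
####...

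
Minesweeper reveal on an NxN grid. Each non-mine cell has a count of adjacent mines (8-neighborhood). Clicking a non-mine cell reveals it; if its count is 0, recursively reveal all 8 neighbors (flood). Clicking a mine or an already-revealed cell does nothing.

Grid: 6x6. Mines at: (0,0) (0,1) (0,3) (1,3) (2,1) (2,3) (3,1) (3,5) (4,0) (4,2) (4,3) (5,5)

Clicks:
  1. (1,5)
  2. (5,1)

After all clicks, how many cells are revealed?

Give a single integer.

Answer: 7

Derivation:
Click 1 (1,5) count=0: revealed 6 new [(0,4) (0,5) (1,4) (1,5) (2,4) (2,5)] -> total=6
Click 2 (5,1) count=2: revealed 1 new [(5,1)] -> total=7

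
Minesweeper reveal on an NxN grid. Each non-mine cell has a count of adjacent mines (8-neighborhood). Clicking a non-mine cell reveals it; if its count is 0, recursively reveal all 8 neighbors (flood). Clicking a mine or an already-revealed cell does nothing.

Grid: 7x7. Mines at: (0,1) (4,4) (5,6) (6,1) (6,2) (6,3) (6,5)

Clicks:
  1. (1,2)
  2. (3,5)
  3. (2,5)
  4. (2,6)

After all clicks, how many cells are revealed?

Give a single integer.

Answer: 36

Derivation:
Click 1 (1,2) count=1: revealed 1 new [(1,2)] -> total=1
Click 2 (3,5) count=1: revealed 1 new [(3,5)] -> total=2
Click 3 (2,5) count=0: revealed 34 new [(0,2) (0,3) (0,4) (0,5) (0,6) (1,0) (1,1) (1,3) (1,4) (1,5) (1,6) (2,0) (2,1) (2,2) (2,3) (2,4) (2,5) (2,6) (3,0) (3,1) (3,2) (3,3) (3,4) (3,6) (4,0) (4,1) (4,2) (4,3) (4,5) (4,6) (5,0) (5,1) (5,2) (5,3)] -> total=36
Click 4 (2,6) count=0: revealed 0 new [(none)] -> total=36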